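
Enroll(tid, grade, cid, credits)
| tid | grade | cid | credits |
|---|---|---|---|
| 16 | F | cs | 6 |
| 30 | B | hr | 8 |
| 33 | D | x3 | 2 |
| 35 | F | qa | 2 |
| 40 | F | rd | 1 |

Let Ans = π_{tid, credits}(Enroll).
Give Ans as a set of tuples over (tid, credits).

{(16, 6), (30, 8), (33, 2), (35, 2), (40, 1)}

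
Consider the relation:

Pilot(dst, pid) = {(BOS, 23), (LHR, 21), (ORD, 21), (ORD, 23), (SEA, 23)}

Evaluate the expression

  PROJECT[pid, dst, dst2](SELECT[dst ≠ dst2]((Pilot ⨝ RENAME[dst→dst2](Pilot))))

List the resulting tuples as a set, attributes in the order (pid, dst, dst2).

{(21, LHR, ORD), (21, ORD, LHR), (23, BOS, ORD), (23, BOS, SEA), (23, ORD, BOS), (23, ORD, SEA), (23, SEA, BOS), (23, SEA, ORD)}

ρ[dst→dst2]: schema becomes (dst2, pid); tuples unchanged.
Natural join on pid: {(BOS, 23, BOS), (BOS, 23, ORD), (BOS, 23, SEA), (LHR, 21, LHR), (LHR, 21, ORD), (ORD, 21, LHR), (ORD, 21, ORD), (ORD, 23, BOS), (ORD, 23, ORD), (ORD, 23, SEA), (SEA, 23, BOS), (SEA, 23, ORD), (SEA, 23, SEA)}
Filtering on dst ≠ dst2 leaves {(BOS, 23, ORD), (BOS, 23, SEA), (LHR, 21, ORD), (ORD, 21, LHR), (ORD, 23, BOS), (ORD, 23, SEA), (SEA, 23, BOS), (SEA, 23, ORD)}.
π[pid, dst, dst2]: project onto (pid, dst, dst2) → {(21, LHR, ORD), (21, ORD, LHR), (23, BOS, ORD), (23, BOS, SEA), (23, ORD, BOS), (23, ORD, SEA), (23, SEA, BOS), (23, SEA, ORD)}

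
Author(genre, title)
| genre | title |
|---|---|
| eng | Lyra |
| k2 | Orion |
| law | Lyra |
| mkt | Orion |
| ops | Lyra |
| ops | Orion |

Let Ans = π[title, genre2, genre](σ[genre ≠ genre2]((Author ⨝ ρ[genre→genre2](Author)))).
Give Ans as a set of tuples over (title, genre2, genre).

ρ[genre→genre2]: schema becomes (genre2, title); tuples unchanged.
Natural join on title: {(eng, Lyra, eng), (eng, Lyra, law), (eng, Lyra, ops), (k2, Orion, k2), (k2, Orion, mkt), (k2, Orion, ops), (law, Lyra, eng), (law, Lyra, law), (law, Lyra, ops), (mkt, Orion, k2), (mkt, Orion, mkt), (mkt, Orion, ops), (ops, Lyra, eng), (ops, Lyra, law), (ops, Lyra, ops), (ops, Orion, k2), (ops, Orion, mkt), (ops, Orion, ops)}
σ[genre ≠ genre2]: keep tuples satisfying genre ≠ genre2 → {(eng, Lyra, law), (eng, Lyra, ops), (k2, Orion, mkt), (k2, Orion, ops), (law, Lyra, eng), (law, Lyra, ops), (mkt, Orion, k2), (mkt, Orion, ops), (ops, Lyra, eng), (ops, Lyra, law), (ops, Orion, k2), (ops, Orion, mkt)}
Projecting to title, genre2, genre: {(Lyra, eng, law), (Lyra, eng, ops), (Lyra, law, eng), (Lyra, law, ops), (Lyra, ops, eng), (Lyra, ops, law), (Orion, k2, mkt), (Orion, k2, ops), (Orion, mkt, k2), (Orion, mkt, ops), (Orion, ops, k2), (Orion, ops, mkt)}

{(Lyra, eng, law), (Lyra, eng, ops), (Lyra, law, eng), (Lyra, law, ops), (Lyra, ops, eng), (Lyra, ops, law), (Orion, k2, mkt), (Orion, k2, ops), (Orion, mkt, k2), (Orion, mkt, ops), (Orion, ops, k2), (Orion, ops, mkt)}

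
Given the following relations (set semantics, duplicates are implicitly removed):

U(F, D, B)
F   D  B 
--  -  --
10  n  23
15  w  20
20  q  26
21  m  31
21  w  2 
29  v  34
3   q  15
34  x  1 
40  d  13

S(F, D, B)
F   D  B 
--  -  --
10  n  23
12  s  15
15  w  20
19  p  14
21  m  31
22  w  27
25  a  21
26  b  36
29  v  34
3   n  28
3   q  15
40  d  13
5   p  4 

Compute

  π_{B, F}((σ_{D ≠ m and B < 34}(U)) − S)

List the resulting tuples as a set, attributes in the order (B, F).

Apply σ_{D ≠ m and B < 34}; surviving tuples: {(10, n, 23), (15, w, 20), (20, q, 26), (21, w, 2), (3, q, 15), (34, x, 1), (40, d, 13)}
Set difference of the two operands is {(20, q, 26), (21, w, 2), (34, x, 1)}.
Projecting to B, F: {(1, 34), (2, 21), (26, 20)}

{(1, 34), (2, 21), (26, 20)}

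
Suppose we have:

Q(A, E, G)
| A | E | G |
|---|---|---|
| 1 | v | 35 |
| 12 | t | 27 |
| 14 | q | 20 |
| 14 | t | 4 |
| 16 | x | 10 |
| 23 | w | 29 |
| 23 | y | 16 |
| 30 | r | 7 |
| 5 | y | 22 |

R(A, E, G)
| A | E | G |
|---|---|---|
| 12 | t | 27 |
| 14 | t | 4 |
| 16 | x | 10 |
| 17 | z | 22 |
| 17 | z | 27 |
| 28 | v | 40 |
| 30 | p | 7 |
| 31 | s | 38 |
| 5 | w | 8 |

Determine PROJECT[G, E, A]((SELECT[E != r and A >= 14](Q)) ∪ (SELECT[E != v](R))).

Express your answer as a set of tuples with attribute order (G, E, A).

σ[E != r and A >= 14]: keep tuples satisfying E != r and A >= 14 → {(14, q, 20), (14, t, 4), (16, x, 10), (23, w, 29), (23, y, 16)}
σ[E != v]: keep tuples satisfying E != v → {(12, t, 27), (14, t, 4), (16, x, 10), (17, z, 22), (17, z, 27), (30, p, 7), (31, s, 38), (5, w, 8)}
Union: {(14, q, 20), (14, t, 4), (16, x, 10), (23, w, 29), (23, y, 16)} with {(12, t, 27), (14, t, 4), (16, x, 10), (17, z, 22), (17, z, 27), (30, p, 7), (31, s, 38), (5, w, 8)} → {(12, t, 27), (14, q, 20), (14, t, 4), (16, x, 10), (17, z, 22), (17, z, 27), (23, w, 29), (23, y, 16), (30, p, 7), (31, s, 38), (5, w, 8)}
Projecting to G, E, A: {(10, x, 16), (16, y, 23), (20, q, 14), (22, z, 17), (27, t, 12), (27, z, 17), (29, w, 23), (38, s, 31), (4, t, 14), (7, p, 30), (8, w, 5)}

{(10, x, 16), (16, y, 23), (20, q, 14), (22, z, 17), (27, t, 12), (27, z, 17), (29, w, 23), (38, s, 31), (4, t, 14), (7, p, 30), (8, w, 5)}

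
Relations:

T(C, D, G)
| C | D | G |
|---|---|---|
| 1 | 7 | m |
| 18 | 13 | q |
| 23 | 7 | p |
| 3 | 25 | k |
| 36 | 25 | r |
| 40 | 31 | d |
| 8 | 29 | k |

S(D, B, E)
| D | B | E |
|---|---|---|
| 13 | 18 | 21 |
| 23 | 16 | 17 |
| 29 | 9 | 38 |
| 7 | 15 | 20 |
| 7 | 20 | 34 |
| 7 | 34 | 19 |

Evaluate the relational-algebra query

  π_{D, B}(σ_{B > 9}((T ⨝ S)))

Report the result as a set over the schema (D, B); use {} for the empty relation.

{(13, 18), (7, 15), (7, 20), (7, 34)}

Natural join on D: {(1, 7, m, 15, 20), (1, 7, m, 20, 34), (1, 7, m, 34, 19), (18, 13, q, 18, 21), (23, 7, p, 15, 20), (23, 7, p, 20, 34), (23, 7, p, 34, 19), (8, 29, k, 9, 38)}
σ[B > 9]: keep tuples satisfying B > 9 → {(1, 7, m, 15, 20), (1, 7, m, 20, 34), (1, 7, m, 34, 19), (18, 13, q, 18, 21), (23, 7, p, 15, 20), (23, 7, p, 20, 34), (23, 7, p, 34, 19)}
Projecting to D, B (3 duplicate(s) eliminated): {(13, 18), (7, 15), (7, 20), (7, 34)}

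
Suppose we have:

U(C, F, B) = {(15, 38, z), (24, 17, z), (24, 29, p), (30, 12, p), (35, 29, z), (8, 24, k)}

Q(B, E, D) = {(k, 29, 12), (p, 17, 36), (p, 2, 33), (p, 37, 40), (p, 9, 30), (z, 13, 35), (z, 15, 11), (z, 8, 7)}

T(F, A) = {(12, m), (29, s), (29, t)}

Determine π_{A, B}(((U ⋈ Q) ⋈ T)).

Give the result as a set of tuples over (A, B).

{(m, p), (s, p), (s, z), (t, p), (t, z)}

Natural join on B: {(15, 38, z, 13, 35), (15, 38, z, 15, 11), (15, 38, z, 8, 7), (24, 17, z, 13, 35), (24, 17, z, 15, 11), (24, 17, z, 8, 7), (24, 29, p, 17, 36), (24, 29, p, 2, 33), (24, 29, p, 37, 40), (24, 29, p, 9, 30), (30, 12, p, 17, 36), (30, 12, p, 2, 33), (30, 12, p, 37, 40), (30, 12, p, 9, 30), (35, 29, z, 13, 35), (35, 29, z, 15, 11), (35, 29, z, 8, 7), (8, 24, k, 29, 12)}
Natural join on F: {(24, 29, p, 17, 36, s), (24, 29, p, 17, 36, t), (24, 29, p, 2, 33, s), (24, 29, p, 2, 33, t), (24, 29, p, 37, 40, s), (24, 29, p, 37, 40, t), (24, 29, p, 9, 30, s), (24, 29, p, 9, 30, t), (30, 12, p, 17, 36, m), (30, 12, p, 2, 33, m), (30, 12, p, 37, 40, m), (30, 12, p, 9, 30, m), (35, 29, z, 13, 35, s), (35, 29, z, 13, 35, t), (35, 29, z, 15, 11, s), (35, 29, z, 15, 11, t), (35, 29, z, 8, 7, s), (35, 29, z, 8, 7, t)}
Keep only column(s) A, B (13 duplicate(s) eliminated): {(m, p), (s, p), (s, z), (t, p), (t, z)}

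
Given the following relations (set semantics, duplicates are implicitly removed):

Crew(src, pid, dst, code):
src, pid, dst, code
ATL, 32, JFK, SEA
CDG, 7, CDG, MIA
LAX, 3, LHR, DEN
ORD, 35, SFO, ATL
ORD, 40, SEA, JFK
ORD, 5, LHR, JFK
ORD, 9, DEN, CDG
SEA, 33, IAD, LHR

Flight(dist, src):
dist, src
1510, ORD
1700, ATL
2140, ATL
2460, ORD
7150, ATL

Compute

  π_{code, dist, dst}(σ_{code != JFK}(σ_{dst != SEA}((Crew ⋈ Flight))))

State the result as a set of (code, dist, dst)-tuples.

{(ATL, 1510, SFO), (ATL, 2460, SFO), (CDG, 1510, DEN), (CDG, 2460, DEN), (SEA, 1700, JFK), (SEA, 2140, JFK), (SEA, 7150, JFK)}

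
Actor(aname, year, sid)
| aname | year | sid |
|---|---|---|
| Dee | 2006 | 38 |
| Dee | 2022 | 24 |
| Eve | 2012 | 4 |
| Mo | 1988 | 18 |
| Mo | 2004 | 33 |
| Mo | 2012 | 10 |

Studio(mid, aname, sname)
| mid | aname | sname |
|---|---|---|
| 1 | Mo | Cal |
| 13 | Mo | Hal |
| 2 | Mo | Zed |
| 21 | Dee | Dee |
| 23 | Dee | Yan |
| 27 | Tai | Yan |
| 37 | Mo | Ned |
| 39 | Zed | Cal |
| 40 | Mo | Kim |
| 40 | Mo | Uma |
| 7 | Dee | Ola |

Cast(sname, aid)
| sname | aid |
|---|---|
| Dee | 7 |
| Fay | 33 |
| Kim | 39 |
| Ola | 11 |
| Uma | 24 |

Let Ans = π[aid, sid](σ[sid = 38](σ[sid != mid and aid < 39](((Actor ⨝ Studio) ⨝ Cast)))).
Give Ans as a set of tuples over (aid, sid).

{(11, 38), (7, 38)}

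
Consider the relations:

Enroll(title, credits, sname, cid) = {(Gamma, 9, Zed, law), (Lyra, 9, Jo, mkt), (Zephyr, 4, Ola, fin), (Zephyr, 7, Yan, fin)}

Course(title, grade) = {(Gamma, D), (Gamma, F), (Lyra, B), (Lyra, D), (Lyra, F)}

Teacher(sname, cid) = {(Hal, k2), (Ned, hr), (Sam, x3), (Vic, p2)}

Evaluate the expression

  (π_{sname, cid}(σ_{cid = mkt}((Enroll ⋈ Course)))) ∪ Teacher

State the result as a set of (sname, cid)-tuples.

{(Hal, k2), (Jo, mkt), (Ned, hr), (Sam, x3), (Vic, p2)}

Enroll ⋈ Course (natural join on title): {(Gamma, 9, Zed, law, D), (Gamma, 9, Zed, law, F), (Lyra, 9, Jo, mkt, B), (Lyra, 9, Jo, mkt, D), (Lyra, 9, Jo, mkt, F)}
Selection cid = mkt: {(Lyra, 9, Jo, mkt, B), (Lyra, 9, Jo, mkt, D), (Lyra, 9, Jo, mkt, F)}
π_{sname, cid} gives {(Jo, mkt)} (2 duplicate(s) eliminated).
Union: {(Jo, mkt)} with {(Hal, k2), (Ned, hr), (Sam, x3), (Vic, p2)} → {(Hal, k2), (Jo, mkt), (Ned, hr), (Sam, x3), (Vic, p2)}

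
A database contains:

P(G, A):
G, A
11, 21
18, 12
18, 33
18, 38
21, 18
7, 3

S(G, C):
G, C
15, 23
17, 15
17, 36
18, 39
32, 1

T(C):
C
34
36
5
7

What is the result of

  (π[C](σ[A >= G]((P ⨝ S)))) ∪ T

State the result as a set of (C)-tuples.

Natural join on G: {(18, 12, 39), (18, 33, 39), (18, 38, 39)}
Filtering on A >= G leaves {(18, 33, 39), (18, 38, 39)}.
π_{C} gives {39} (1 duplicate(s) eliminated).
Set union of the two operands is {34, 36, 39, 5, 7}.

{34, 36, 39, 5, 7}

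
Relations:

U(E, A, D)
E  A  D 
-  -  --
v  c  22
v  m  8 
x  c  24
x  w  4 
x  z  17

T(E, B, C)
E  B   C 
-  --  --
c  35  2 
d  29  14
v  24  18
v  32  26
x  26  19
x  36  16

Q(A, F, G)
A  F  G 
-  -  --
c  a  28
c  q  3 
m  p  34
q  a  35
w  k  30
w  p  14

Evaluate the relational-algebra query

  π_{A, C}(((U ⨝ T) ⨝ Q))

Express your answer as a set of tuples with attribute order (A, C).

{(c, 16), (c, 18), (c, 19), (c, 26), (m, 18), (m, 26), (w, 16), (w, 19)}

Joining U and T on E yields {(v, c, 22, 24, 18), (v, c, 22, 32, 26), (v, m, 8, 24, 18), (v, m, 8, 32, 26), (x, c, 24, 26, 19), (x, c, 24, 36, 16), (x, w, 4, 26, 19), (x, w, 4, 36, 16), (x, z, 17, 26, 19), (x, z, 17, 36, 16)}.
Joining (U ⨝ T) and Q on A yields {(v, c, 22, 24, 18, a, 28), (v, c, 22, 24, 18, q, 3), (v, c, 22, 32, 26, a, 28), (v, c, 22, 32, 26, q, 3), (v, m, 8, 24, 18, p, 34), (v, m, 8, 32, 26, p, 34), (x, c, 24, 26, 19, a, 28), (x, c, 24, 26, 19, q, 3), (x, c, 24, 36, 16, a, 28), (x, c, 24, 36, 16, q, 3), (x, w, 4, 26, 19, k, 30), (x, w, 4, 26, 19, p, 14), (x, w, 4, 36, 16, k, 30), (x, w, 4, 36, 16, p, 14)}.
π_{A, C} gives {(c, 16), (c, 18), (c, 19), (c, 26), (m, 18), (m, 26), (w, 16), (w, 19)} (6 duplicate(s) eliminated).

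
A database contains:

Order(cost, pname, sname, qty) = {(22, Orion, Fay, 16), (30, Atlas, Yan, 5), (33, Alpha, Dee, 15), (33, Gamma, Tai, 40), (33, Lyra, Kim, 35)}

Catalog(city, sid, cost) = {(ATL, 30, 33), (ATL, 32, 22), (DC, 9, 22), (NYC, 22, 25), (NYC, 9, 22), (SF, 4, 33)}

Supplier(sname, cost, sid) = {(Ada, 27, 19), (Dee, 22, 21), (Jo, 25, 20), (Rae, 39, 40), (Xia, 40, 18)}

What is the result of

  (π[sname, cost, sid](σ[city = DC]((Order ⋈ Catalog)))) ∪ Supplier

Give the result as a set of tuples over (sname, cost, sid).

{(Ada, 27, 19), (Dee, 22, 21), (Fay, 22, 9), (Jo, 25, 20), (Rae, 39, 40), (Xia, 40, 18)}

Natural join on cost: {(22, Orion, Fay, 16, ATL, 32), (22, Orion, Fay, 16, DC, 9), (22, Orion, Fay, 16, NYC, 9), (33, Alpha, Dee, 15, ATL, 30), (33, Alpha, Dee, 15, SF, 4), (33, Gamma, Tai, 40, ATL, 30), (33, Gamma, Tai, 40, SF, 4), (33, Lyra, Kim, 35, ATL, 30), (33, Lyra, Kim, 35, SF, 4)}
Selection city = DC: {(22, Orion, Fay, 16, DC, 9)}
π_{sname, cost, sid} gives {(Fay, 22, 9)}.
Set union of the two operands is {(Ada, 27, 19), (Dee, 22, 21), (Fay, 22, 9), (Jo, 25, 20), (Rae, 39, 40), (Xia, 40, 18)}.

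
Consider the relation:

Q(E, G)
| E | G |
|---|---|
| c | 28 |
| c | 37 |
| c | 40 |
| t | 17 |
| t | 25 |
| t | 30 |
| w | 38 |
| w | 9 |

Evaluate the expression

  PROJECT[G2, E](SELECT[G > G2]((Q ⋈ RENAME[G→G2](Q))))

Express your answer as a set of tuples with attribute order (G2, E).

{(17, t), (25, t), (28, c), (37, c), (9, w)}

ρ[G→G2]: schema becomes (E, G2); tuples unchanged.
Joining Q and RENAME[G→G2](Q) on E yields {(c, 28, 28), (c, 28, 37), (c, 28, 40), (c, 37, 28), (c, 37, 37), (c, 37, 40), (c, 40, 28), (c, 40, 37), (c, 40, 40), (t, 17, 17), (t, 17, 25), (t, 17, 30), (t, 25, 17), (t, 25, 25), (t, 25, 30), (t, 30, 17), (t, 30, 25), (t, 30, 30), (w, 38, 38), (w, 38, 9), (w, 9, 38), (w, 9, 9)}.
Apply σ_{G > G2}; surviving tuples: {(c, 37, 28), (c, 40, 28), (c, 40, 37), (t, 25, 17), (t, 30, 17), (t, 30, 25), (w, 38, 9)}
Projecting to G2, E (2 duplicate(s) eliminated): {(17, t), (25, t), (28, c), (37, c), (9, w)}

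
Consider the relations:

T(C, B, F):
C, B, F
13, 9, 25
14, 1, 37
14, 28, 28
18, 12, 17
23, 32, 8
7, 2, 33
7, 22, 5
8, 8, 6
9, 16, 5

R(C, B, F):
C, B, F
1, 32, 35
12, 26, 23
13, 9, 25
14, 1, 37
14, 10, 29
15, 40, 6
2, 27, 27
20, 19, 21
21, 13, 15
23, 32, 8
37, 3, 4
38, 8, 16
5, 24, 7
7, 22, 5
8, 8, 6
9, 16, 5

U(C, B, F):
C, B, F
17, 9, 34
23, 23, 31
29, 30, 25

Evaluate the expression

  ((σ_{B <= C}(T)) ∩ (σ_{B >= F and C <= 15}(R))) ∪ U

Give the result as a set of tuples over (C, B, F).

{(17, 9, 34), (23, 23, 31), (29, 30, 25), (8, 8, 6)}

Selection B <= C: {(13, 9, 25), (14, 1, 37), (18, 12, 17), (7, 2, 33), (8, 8, 6)}
Selection B >= F and C <= 15: {(12, 26, 23), (15, 40, 6), (2, 27, 27), (5, 24, 7), (7, 22, 5), (8, 8, 6), (9, 16, 5)}
Taking the intersection: {(8, 8, 6)}
Taking the union: {(17, 9, 34), (23, 23, 31), (29, 30, 25), (8, 8, 6)}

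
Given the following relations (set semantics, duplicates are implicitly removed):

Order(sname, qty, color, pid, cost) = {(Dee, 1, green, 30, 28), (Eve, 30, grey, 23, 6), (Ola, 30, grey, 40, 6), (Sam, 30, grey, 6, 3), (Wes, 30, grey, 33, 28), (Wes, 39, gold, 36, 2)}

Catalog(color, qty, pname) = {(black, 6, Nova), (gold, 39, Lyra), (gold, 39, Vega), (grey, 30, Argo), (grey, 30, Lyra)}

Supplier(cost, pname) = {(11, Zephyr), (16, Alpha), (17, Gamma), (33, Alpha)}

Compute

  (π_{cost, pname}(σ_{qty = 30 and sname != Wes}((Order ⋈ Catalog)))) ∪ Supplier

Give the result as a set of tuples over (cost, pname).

Natural join on qty, color: {(Eve, 30, grey, 23, 6, Argo), (Eve, 30, grey, 23, 6, Lyra), (Ola, 30, grey, 40, 6, Argo), (Ola, 30, grey, 40, 6, Lyra), (Sam, 30, grey, 6, 3, Argo), (Sam, 30, grey, 6, 3, Lyra), (Wes, 30, grey, 33, 28, Argo), (Wes, 30, grey, 33, 28, Lyra), (Wes, 39, gold, 36, 2, Lyra), (Wes, 39, gold, 36, 2, Vega)}
σ[qty = 30 and sname != Wes]: keep tuples satisfying qty = 30 and sname != Wes → {(Eve, 30, grey, 23, 6, Argo), (Eve, 30, grey, 23, 6, Lyra), (Ola, 30, grey, 40, 6, Argo), (Ola, 30, grey, 40, 6, Lyra), (Sam, 30, grey, 6, 3, Argo), (Sam, 30, grey, 6, 3, Lyra)}
Keep only column(s) cost, pname (2 duplicate(s) eliminated): {(3, Argo), (3, Lyra), (6, Argo), (6, Lyra)}
Taking the union: {(11, Zephyr), (16, Alpha), (17, Gamma), (3, Argo), (3, Lyra), (33, Alpha), (6, Argo), (6, Lyra)}

{(11, Zephyr), (16, Alpha), (17, Gamma), (3, Argo), (3, Lyra), (33, Alpha), (6, Argo), (6, Lyra)}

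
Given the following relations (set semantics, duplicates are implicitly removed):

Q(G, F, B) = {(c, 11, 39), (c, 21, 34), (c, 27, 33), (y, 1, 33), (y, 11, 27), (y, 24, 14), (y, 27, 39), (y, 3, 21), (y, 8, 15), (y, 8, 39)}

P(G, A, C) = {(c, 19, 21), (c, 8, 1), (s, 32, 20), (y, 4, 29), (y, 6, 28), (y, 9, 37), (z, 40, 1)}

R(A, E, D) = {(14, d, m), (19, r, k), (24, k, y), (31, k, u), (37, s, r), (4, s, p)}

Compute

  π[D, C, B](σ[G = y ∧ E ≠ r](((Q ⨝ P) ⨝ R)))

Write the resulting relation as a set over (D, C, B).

Q ⋈ P (natural join on G): {(c, 11, 39, 19, 21), (c, 11, 39, 8, 1), (c, 21, 34, 19, 21), (c, 21, 34, 8, 1), (c, 27, 33, 19, 21), (c, 27, 33, 8, 1), (y, 1, 33, 4, 29), (y, 1, 33, 6, 28), (y, 1, 33, 9, 37), (y, 11, 27, 4, 29), (y, 11, 27, 6, 28), (y, 11, 27, 9, 37), (y, 24, 14, 4, 29), (y, 24, 14, 6, 28), (y, 24, 14, 9, 37), (y, 27, 39, 4, 29), (y, 27, 39, 6, 28), (y, 27, 39, 9, 37), (y, 3, 21, 4, 29), (y, 3, 21, 6, 28), (y, 3, 21, 9, 37), (y, 8, 15, 4, 29), (y, 8, 15, 6, 28), (y, 8, 15, 9, 37), (y, 8, 39, 4, 29), (y, 8, 39, 6, 28), (y, 8, 39, 9, 37)}
(Q ⨝ P) ⋈ R (natural join on A): {(c, 11, 39, 19, 21, r, k), (c, 21, 34, 19, 21, r, k), (c, 27, 33, 19, 21, r, k), (y, 1, 33, 4, 29, s, p), (y, 11, 27, 4, 29, s, p), (y, 24, 14, 4, 29, s, p), (y, 27, 39, 4, 29, s, p), (y, 3, 21, 4, 29, s, p), (y, 8, 15, 4, 29, s, p), (y, 8, 39, 4, 29, s, p)}
Apply σ_{G = y ∧ E ≠ r}; surviving tuples: {(y, 1, 33, 4, 29, s, p), (y, 11, 27, 4, 29, s, p), (y, 24, 14, 4, 29, s, p), (y, 27, 39, 4, 29, s, p), (y, 3, 21, 4, 29, s, p), (y, 8, 15, 4, 29, s, p), (y, 8, 39, 4, 29, s, p)}
Keep only column(s) D, C, B (1 duplicate(s) eliminated): {(p, 29, 14), (p, 29, 15), (p, 29, 21), (p, 29, 27), (p, 29, 33), (p, 29, 39)}

{(p, 29, 14), (p, 29, 15), (p, 29, 21), (p, 29, 27), (p, 29, 33), (p, 29, 39)}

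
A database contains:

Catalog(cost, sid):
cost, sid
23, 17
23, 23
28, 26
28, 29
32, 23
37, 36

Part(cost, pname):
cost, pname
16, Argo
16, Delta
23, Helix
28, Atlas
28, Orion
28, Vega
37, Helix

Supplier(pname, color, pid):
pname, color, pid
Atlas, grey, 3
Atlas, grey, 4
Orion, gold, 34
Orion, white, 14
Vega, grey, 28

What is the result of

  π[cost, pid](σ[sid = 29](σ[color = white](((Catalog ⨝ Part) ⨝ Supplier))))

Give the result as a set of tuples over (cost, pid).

Catalog ⋈ Part (natural join on cost): {(23, 17, Helix), (23, 23, Helix), (28, 26, Atlas), (28, 26, Orion), (28, 26, Vega), (28, 29, Atlas), (28, 29, Orion), (28, 29, Vega), (37, 36, Helix)}
(Catalog ⨝ Part) ⋈ Supplier (natural join on pname): {(28, 26, Atlas, grey, 3), (28, 26, Atlas, grey, 4), (28, 26, Orion, gold, 34), (28, 26, Orion, white, 14), (28, 26, Vega, grey, 28), (28, 29, Atlas, grey, 3), (28, 29, Atlas, grey, 4), (28, 29, Orion, gold, 34), (28, 29, Orion, white, 14), (28, 29, Vega, grey, 28)}
Filtering on color = white leaves {(28, 26, Orion, white, 14), (28, 29, Orion, white, 14)}.
Filtering on sid = 29 leaves {(28, 29, Orion, white, 14)}.
Projecting to cost, pid: {(28, 14)}

{(28, 14)}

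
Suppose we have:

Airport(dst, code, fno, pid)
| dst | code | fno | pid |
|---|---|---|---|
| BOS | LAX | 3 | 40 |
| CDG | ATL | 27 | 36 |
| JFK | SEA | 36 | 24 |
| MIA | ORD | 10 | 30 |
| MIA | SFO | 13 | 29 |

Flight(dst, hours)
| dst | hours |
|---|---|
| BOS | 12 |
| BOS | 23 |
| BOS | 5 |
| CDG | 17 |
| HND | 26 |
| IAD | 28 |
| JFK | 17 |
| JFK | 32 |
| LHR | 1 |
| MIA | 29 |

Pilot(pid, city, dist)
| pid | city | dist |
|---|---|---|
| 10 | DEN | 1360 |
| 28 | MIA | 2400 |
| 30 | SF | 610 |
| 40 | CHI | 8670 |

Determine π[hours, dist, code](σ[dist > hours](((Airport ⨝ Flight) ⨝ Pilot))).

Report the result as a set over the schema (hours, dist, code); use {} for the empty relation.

{(12, 8670, LAX), (23, 8670, LAX), (29, 610, ORD), (5, 8670, LAX)}

Joining Airport and Flight on dst yields {(BOS, LAX, 3, 40, 12), (BOS, LAX, 3, 40, 23), (BOS, LAX, 3, 40, 5), (CDG, ATL, 27, 36, 17), (JFK, SEA, 36, 24, 17), (JFK, SEA, 36, 24, 32), (MIA, ORD, 10, 30, 29), (MIA, SFO, 13, 29, 29)}.
Joining (Airport ⨝ Flight) and Pilot on pid yields {(BOS, LAX, 3, 40, 12, CHI, 8670), (BOS, LAX, 3, 40, 23, CHI, 8670), (BOS, LAX, 3, 40, 5, CHI, 8670), (MIA, ORD, 10, 30, 29, SF, 610)}.
Selection dist > hours: {(BOS, LAX, 3, 40, 12, CHI, 8670), (BOS, LAX, 3, 40, 23, CHI, 8670), (BOS, LAX, 3, 40, 5, CHI, 8670), (MIA, ORD, 10, 30, 29, SF, 610)}
Projecting to hours, dist, code: {(12, 8670, LAX), (23, 8670, LAX), (29, 610, ORD), (5, 8670, LAX)}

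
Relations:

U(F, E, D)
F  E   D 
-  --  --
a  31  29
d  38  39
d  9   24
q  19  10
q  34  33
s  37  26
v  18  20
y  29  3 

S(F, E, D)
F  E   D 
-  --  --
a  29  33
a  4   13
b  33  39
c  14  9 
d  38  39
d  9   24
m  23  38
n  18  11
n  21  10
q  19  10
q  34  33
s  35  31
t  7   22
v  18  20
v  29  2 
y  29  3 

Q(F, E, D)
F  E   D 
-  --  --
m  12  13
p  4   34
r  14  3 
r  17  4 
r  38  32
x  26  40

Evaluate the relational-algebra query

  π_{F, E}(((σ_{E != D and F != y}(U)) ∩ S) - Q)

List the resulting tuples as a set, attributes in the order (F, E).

σ[E != D and F != y]: keep tuples satisfying E != D and F != y → {(a, 31, 29), (d, 38, 39), (d, 9, 24), (q, 19, 10), (q, 34, 33), (s, 37, 26), (v, 18, 20)}
Intersection: {(a, 31, 29), (d, 38, 39), (d, 9, 24), (q, 19, 10), (q, 34, 33), (s, 37, 26), (v, 18, 20)} with {(a, 29, 33), (a, 4, 13), (b, 33, 39), (c, 14, 9), (d, 38, 39), (d, 9, 24), (m, 23, 38), (n, 18, 11), (n, 21, 10), (q, 19, 10), (q, 34, 33), (s, 35, 31), (t, 7, 22), (v, 18, 20), (v, 29, 2), (y, 29, 3)} → {(d, 38, 39), (d, 9, 24), (q, 19, 10), (q, 34, 33), (v, 18, 20)}
Difference: {(d, 38, 39), (d, 9, 24), (q, 19, 10), (q, 34, 33), (v, 18, 20)} with {(m, 12, 13), (p, 4, 34), (r, 14, 3), (r, 17, 4), (r, 38, 32), (x, 26, 40)} → {(d, 38, 39), (d, 9, 24), (q, 19, 10), (q, 34, 33), (v, 18, 20)}
π[F, E]: project onto (F, E) → {(d, 38), (d, 9), (q, 19), (q, 34), (v, 18)}

{(d, 38), (d, 9), (q, 19), (q, 34), (v, 18)}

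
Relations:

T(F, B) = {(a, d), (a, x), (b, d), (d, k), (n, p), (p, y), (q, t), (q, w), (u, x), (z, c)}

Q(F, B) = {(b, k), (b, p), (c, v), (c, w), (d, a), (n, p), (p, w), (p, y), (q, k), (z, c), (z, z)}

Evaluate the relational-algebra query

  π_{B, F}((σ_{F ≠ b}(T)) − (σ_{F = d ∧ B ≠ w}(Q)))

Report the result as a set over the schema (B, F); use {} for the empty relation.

{(c, z), (d, a), (k, d), (p, n), (t, q), (w, q), (x, a), (x, u), (y, p)}

Apply σ_{F ≠ b}; surviving tuples: {(a, d), (a, x), (d, k), (n, p), (p, y), (q, t), (q, w), (u, x), (z, c)}
Apply σ_{F = d ∧ B ≠ w}; surviving tuples: {(d, a)}
Taking the difference: {(a, d), (a, x), (d, k), (n, p), (p, y), (q, t), (q, w), (u, x), (z, c)}
π[B, F]: project onto (B, F) → {(c, z), (d, a), (k, d), (p, n), (t, q), (w, q), (x, a), (x, u), (y, p)}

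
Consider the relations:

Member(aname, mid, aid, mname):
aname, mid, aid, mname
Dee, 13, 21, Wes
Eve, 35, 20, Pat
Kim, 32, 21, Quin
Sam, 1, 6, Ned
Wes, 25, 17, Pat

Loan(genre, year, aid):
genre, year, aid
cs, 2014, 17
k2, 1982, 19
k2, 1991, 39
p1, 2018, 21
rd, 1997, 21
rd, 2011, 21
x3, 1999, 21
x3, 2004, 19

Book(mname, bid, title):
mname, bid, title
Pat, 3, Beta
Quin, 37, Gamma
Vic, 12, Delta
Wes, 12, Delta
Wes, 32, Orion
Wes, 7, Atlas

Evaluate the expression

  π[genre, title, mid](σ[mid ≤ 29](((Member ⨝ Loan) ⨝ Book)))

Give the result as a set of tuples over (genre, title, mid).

Natural join on aid: {(Dee, 13, 21, Wes, p1, 2018), (Dee, 13, 21, Wes, rd, 1997), (Dee, 13, 21, Wes, rd, 2011), (Dee, 13, 21, Wes, x3, 1999), (Kim, 32, 21, Quin, p1, 2018), (Kim, 32, 21, Quin, rd, 1997), (Kim, 32, 21, Quin, rd, 2011), (Kim, 32, 21, Quin, x3, 1999), (Wes, 25, 17, Pat, cs, 2014)}
Natural join on mname: {(Dee, 13, 21, Wes, p1, 2018, 12, Delta), (Dee, 13, 21, Wes, p1, 2018, 32, Orion), (Dee, 13, 21, Wes, p1, 2018, 7, Atlas), (Dee, 13, 21, Wes, rd, 1997, 12, Delta), (Dee, 13, 21, Wes, rd, 1997, 32, Orion), (Dee, 13, 21, Wes, rd, 1997, 7, Atlas), (Dee, 13, 21, Wes, rd, 2011, 12, Delta), (Dee, 13, 21, Wes, rd, 2011, 32, Orion), (Dee, 13, 21, Wes, rd, 2011, 7, Atlas), (Dee, 13, 21, Wes, x3, 1999, 12, Delta), (Dee, 13, 21, Wes, x3, 1999, 32, Orion), (Dee, 13, 21, Wes, x3, 1999, 7, Atlas), (Kim, 32, 21, Quin, p1, 2018, 37, Gamma), (Kim, 32, 21, Quin, rd, 1997, 37, Gamma), (Kim, 32, 21, Quin, rd, 2011, 37, Gamma), (Kim, 32, 21, Quin, x3, 1999, 37, Gamma), (Wes, 25, 17, Pat, cs, 2014, 3, Beta)}
Apply σ_{mid ≤ 29}; surviving tuples: {(Dee, 13, 21, Wes, p1, 2018, 12, Delta), (Dee, 13, 21, Wes, p1, 2018, 32, Orion), (Dee, 13, 21, Wes, p1, 2018, 7, Atlas), (Dee, 13, 21, Wes, rd, 1997, 12, Delta), (Dee, 13, 21, Wes, rd, 1997, 32, Orion), (Dee, 13, 21, Wes, rd, 1997, 7, Atlas), (Dee, 13, 21, Wes, rd, 2011, 12, Delta), (Dee, 13, 21, Wes, rd, 2011, 32, Orion), (Dee, 13, 21, Wes, rd, 2011, 7, Atlas), (Dee, 13, 21, Wes, x3, 1999, 12, Delta), (Dee, 13, 21, Wes, x3, 1999, 32, Orion), (Dee, 13, 21, Wes, x3, 1999, 7, Atlas), (Wes, 25, 17, Pat, cs, 2014, 3, Beta)}
Keep only column(s) genre, title, mid (3 duplicate(s) eliminated): {(cs, Beta, 25), (p1, Atlas, 13), (p1, Delta, 13), (p1, Orion, 13), (rd, Atlas, 13), (rd, Delta, 13), (rd, Orion, 13), (x3, Atlas, 13), (x3, Delta, 13), (x3, Orion, 13)}

{(cs, Beta, 25), (p1, Atlas, 13), (p1, Delta, 13), (p1, Orion, 13), (rd, Atlas, 13), (rd, Delta, 13), (rd, Orion, 13), (x3, Atlas, 13), (x3, Delta, 13), (x3, Orion, 13)}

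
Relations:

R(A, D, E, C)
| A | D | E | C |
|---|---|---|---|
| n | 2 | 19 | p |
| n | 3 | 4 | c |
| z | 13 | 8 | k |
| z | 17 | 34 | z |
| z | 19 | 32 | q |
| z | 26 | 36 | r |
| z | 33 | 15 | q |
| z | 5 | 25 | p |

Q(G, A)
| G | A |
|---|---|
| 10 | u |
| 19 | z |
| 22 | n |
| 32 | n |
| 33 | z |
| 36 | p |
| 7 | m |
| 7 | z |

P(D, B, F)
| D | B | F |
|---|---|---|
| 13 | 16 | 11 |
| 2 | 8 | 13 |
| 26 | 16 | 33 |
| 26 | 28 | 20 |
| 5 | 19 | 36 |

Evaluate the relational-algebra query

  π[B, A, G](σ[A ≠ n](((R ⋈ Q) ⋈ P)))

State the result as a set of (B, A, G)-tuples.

Natural join on A: {(n, 2, 19, p, 22), (n, 2, 19, p, 32), (n, 3, 4, c, 22), (n, 3, 4, c, 32), (z, 13, 8, k, 19), (z, 13, 8, k, 33), (z, 13, 8, k, 7), (z, 17, 34, z, 19), (z, 17, 34, z, 33), (z, 17, 34, z, 7), (z, 19, 32, q, 19), (z, 19, 32, q, 33), (z, 19, 32, q, 7), (z, 26, 36, r, 19), (z, 26, 36, r, 33), (z, 26, 36, r, 7), (z, 33, 15, q, 19), (z, 33, 15, q, 33), (z, 33, 15, q, 7), (z, 5, 25, p, 19), (z, 5, 25, p, 33), (z, 5, 25, p, 7)}
Natural join on D: {(n, 2, 19, p, 22, 8, 13), (n, 2, 19, p, 32, 8, 13), (z, 13, 8, k, 19, 16, 11), (z, 13, 8, k, 33, 16, 11), (z, 13, 8, k, 7, 16, 11), (z, 26, 36, r, 19, 16, 33), (z, 26, 36, r, 19, 28, 20), (z, 26, 36, r, 33, 16, 33), (z, 26, 36, r, 33, 28, 20), (z, 26, 36, r, 7, 16, 33), (z, 26, 36, r, 7, 28, 20), (z, 5, 25, p, 19, 19, 36), (z, 5, 25, p, 33, 19, 36), (z, 5, 25, p, 7, 19, 36)}
σ[A ≠ n]: keep tuples satisfying A ≠ n → {(z, 13, 8, k, 19, 16, 11), (z, 13, 8, k, 33, 16, 11), (z, 13, 8, k, 7, 16, 11), (z, 26, 36, r, 19, 16, 33), (z, 26, 36, r, 19, 28, 20), (z, 26, 36, r, 33, 16, 33), (z, 26, 36, r, 33, 28, 20), (z, 26, 36, r, 7, 16, 33), (z, 26, 36, r, 7, 28, 20), (z, 5, 25, p, 19, 19, 36), (z, 5, 25, p, 33, 19, 36), (z, 5, 25, p, 7, 19, 36)}
Projecting to B, A, G (3 duplicate(s) eliminated): {(16, z, 19), (16, z, 33), (16, z, 7), (19, z, 19), (19, z, 33), (19, z, 7), (28, z, 19), (28, z, 33), (28, z, 7)}

{(16, z, 19), (16, z, 33), (16, z, 7), (19, z, 19), (19, z, 33), (19, z, 7), (28, z, 19), (28, z, 33), (28, z, 7)}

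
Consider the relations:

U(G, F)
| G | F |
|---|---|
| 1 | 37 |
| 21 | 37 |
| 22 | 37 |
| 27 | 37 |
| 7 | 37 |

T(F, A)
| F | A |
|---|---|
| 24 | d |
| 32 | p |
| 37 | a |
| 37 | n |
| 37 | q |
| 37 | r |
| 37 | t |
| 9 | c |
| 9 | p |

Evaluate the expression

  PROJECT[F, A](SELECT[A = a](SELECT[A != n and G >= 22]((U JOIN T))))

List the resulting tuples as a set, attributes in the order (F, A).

Joining U and T on F yields {(1, 37, a), (1, 37, n), (1, 37, q), (1, 37, r), (1, 37, t), (21, 37, a), (21, 37, n), (21, 37, q), (21, 37, r), (21, 37, t), (22, 37, a), (22, 37, n), (22, 37, q), (22, 37, r), (22, 37, t), (27, 37, a), (27, 37, n), (27, 37, q), (27, 37, r), (27, 37, t), (7, 37, a), (7, 37, n), (7, 37, q), (7, 37, r), (7, 37, t)}.
Apply σ_{A != n and G >= 22}; surviving tuples: {(22, 37, a), (22, 37, q), (22, 37, r), (22, 37, t), (27, 37, a), (27, 37, q), (27, 37, r), (27, 37, t)}
Apply σ_{A = a}; surviving tuples: {(22, 37, a), (27, 37, a)}
Keep only column(s) F, A (1 duplicate(s) eliminated): {(37, a)}

{(37, a)}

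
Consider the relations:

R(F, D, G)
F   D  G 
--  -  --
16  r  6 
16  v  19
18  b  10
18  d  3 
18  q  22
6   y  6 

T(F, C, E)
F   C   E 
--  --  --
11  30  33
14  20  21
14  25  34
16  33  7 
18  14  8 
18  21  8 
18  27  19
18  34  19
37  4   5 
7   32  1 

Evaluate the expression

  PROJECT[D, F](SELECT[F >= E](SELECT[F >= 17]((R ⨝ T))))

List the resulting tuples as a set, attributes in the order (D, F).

{(b, 18), (d, 18), (q, 18)}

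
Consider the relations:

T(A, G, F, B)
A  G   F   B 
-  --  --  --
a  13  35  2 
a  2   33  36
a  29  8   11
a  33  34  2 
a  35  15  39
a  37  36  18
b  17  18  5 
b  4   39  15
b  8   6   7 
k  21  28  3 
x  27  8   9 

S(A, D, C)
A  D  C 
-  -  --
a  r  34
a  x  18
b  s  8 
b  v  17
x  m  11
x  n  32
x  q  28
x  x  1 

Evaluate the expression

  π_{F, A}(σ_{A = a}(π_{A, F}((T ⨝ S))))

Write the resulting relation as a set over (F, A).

{(15, a), (33, a), (34, a), (35, a), (36, a), (8, a)}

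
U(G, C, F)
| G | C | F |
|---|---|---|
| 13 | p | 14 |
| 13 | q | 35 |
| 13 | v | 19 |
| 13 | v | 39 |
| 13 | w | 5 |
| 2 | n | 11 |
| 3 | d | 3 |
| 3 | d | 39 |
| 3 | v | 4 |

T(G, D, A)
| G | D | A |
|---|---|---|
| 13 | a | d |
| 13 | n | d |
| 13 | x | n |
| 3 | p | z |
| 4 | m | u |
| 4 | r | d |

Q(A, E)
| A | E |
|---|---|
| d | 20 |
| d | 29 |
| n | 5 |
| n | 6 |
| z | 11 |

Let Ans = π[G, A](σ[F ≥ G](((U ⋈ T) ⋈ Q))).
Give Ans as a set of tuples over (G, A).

U ⋈ T (natural join on G): {(13, p, 14, a, d), (13, p, 14, n, d), (13, p, 14, x, n), (13, q, 35, a, d), (13, q, 35, n, d), (13, q, 35, x, n), (13, v, 19, a, d), (13, v, 19, n, d), (13, v, 19, x, n), (13, v, 39, a, d), (13, v, 39, n, d), (13, v, 39, x, n), (13, w, 5, a, d), (13, w, 5, n, d), (13, w, 5, x, n), (3, d, 3, p, z), (3, d, 39, p, z), (3, v, 4, p, z)}
(U ⋈ T) ⋈ Q (natural join on A): {(13, p, 14, a, d, 20), (13, p, 14, a, d, 29), (13, p, 14, n, d, 20), (13, p, 14, n, d, 29), (13, p, 14, x, n, 5), (13, p, 14, x, n, 6), (13, q, 35, a, d, 20), (13, q, 35, a, d, 29), (13, q, 35, n, d, 20), (13, q, 35, n, d, 29), (13, q, 35, x, n, 5), (13, q, 35, x, n, 6), (13, v, 19, a, d, 20), (13, v, 19, a, d, 29), (13, v, 19, n, d, 20), (13, v, 19, n, d, 29), (13, v, 19, x, n, 5), (13, v, 19, x, n, 6), (13, v, 39, a, d, 20), (13, v, 39, a, d, 29), (13, v, 39, n, d, 20), (13, v, 39, n, d, 29), (13, v, 39, x, n, 5), (13, v, 39, x, n, 6), (13, w, 5, a, d, 20), (13, w, 5, a, d, 29), (13, w, 5, n, d, 20), (13, w, 5, n, d, 29), (13, w, 5, x, n, 5), (13, w, 5, x, n, 6), (3, d, 3, p, z, 11), (3, d, 39, p, z, 11), (3, v, 4, p, z, 11)}
Apply σ_{F ≥ G}; surviving tuples: {(13, p, 14, a, d, 20), (13, p, 14, a, d, 29), (13, p, 14, n, d, 20), (13, p, 14, n, d, 29), (13, p, 14, x, n, 5), (13, p, 14, x, n, 6), (13, q, 35, a, d, 20), (13, q, 35, a, d, 29), (13, q, 35, n, d, 20), (13, q, 35, n, d, 29), (13, q, 35, x, n, 5), (13, q, 35, x, n, 6), (13, v, 19, a, d, 20), (13, v, 19, a, d, 29), (13, v, 19, n, d, 20), (13, v, 19, n, d, 29), (13, v, 19, x, n, 5), (13, v, 19, x, n, 6), (13, v, 39, a, d, 20), (13, v, 39, a, d, 29), (13, v, 39, n, d, 20), (13, v, 39, n, d, 29), (13, v, 39, x, n, 5), (13, v, 39, x, n, 6), (3, d, 3, p, z, 11), (3, d, 39, p, z, 11), (3, v, 4, p, z, 11)}
Keep only column(s) G, A (24 duplicate(s) eliminated): {(13, d), (13, n), (3, z)}

{(13, d), (13, n), (3, z)}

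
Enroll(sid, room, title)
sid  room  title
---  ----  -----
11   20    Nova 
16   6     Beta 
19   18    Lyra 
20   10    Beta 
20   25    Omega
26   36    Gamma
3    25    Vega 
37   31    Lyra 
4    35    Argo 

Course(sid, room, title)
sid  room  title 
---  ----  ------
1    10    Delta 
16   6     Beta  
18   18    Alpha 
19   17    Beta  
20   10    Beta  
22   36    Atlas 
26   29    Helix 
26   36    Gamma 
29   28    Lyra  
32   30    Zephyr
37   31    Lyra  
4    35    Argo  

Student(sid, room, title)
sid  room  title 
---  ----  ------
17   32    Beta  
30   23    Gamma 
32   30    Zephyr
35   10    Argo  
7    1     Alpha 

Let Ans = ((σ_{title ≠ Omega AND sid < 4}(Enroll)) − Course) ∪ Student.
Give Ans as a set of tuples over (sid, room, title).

{(17, 32, Beta), (3, 25, Vega), (30, 23, Gamma), (32, 30, Zephyr), (35, 10, Argo), (7, 1, Alpha)}

Filtering on title ≠ Omega AND sid < 4 leaves {(3, 25, Vega)}.
Difference: {(3, 25, Vega)} with {(1, 10, Delta), (16, 6, Beta), (18, 18, Alpha), (19, 17, Beta), (20, 10, Beta), (22, 36, Atlas), (26, 29, Helix), (26, 36, Gamma), (29, 28, Lyra), (32, 30, Zephyr), (37, 31, Lyra), (4, 35, Argo)} → {(3, 25, Vega)}
Union: {(3, 25, Vega)} with {(17, 32, Beta), (30, 23, Gamma), (32, 30, Zephyr), (35, 10, Argo), (7, 1, Alpha)} → {(17, 32, Beta), (3, 25, Vega), (30, 23, Gamma), (32, 30, Zephyr), (35, 10, Argo), (7, 1, Alpha)}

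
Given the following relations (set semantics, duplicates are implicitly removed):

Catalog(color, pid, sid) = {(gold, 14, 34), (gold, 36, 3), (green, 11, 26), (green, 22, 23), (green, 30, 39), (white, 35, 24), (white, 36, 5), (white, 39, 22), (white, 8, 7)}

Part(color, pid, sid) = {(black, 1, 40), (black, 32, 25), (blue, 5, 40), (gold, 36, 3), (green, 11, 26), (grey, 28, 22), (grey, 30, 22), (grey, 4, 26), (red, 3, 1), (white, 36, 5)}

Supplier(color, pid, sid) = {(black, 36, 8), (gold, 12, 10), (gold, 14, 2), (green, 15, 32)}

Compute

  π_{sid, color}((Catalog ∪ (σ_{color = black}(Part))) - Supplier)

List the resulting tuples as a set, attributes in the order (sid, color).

{(22, white), (23, green), (24, white), (25, black), (26, green), (3, gold), (34, gold), (39, green), (40, black), (5, white), (7, white)}

Filtering on color = black leaves {(black, 1, 40), (black, 32, 25)}.
Taking the union: {(black, 1, 40), (black, 32, 25), (gold, 14, 34), (gold, 36, 3), (green, 11, 26), (green, 22, 23), (green, 30, 39), (white, 35, 24), (white, 36, 5), (white, 39, 22), (white, 8, 7)}
Taking the difference: {(black, 1, 40), (black, 32, 25), (gold, 14, 34), (gold, 36, 3), (green, 11, 26), (green, 22, 23), (green, 30, 39), (white, 35, 24), (white, 36, 5), (white, 39, 22), (white, 8, 7)}
π[sid, color]: project onto (sid, color) → {(22, white), (23, green), (24, white), (25, black), (26, green), (3, gold), (34, gold), (39, green), (40, black), (5, white), (7, white)}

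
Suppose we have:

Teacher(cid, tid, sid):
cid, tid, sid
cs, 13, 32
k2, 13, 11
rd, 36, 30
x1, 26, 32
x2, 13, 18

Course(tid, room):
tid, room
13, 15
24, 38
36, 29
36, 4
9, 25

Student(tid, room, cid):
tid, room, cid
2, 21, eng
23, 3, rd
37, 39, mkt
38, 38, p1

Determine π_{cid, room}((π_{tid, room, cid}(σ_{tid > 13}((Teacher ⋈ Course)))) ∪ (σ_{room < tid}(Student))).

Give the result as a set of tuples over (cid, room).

{(rd, 29), (rd, 3), (rd, 4)}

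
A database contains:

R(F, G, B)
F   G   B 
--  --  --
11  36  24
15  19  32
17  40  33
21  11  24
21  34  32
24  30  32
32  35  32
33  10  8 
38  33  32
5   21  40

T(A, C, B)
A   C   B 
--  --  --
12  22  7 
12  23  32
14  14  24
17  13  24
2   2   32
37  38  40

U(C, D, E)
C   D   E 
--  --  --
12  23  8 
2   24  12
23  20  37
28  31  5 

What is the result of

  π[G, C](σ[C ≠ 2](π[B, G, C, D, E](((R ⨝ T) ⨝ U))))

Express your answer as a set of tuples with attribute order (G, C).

Joining R and T on B yields {(11, 36, 24, 14, 14), (11, 36, 24, 17, 13), (15, 19, 32, 12, 23), (15, 19, 32, 2, 2), (21, 11, 24, 14, 14), (21, 11, 24, 17, 13), (21, 34, 32, 12, 23), (21, 34, 32, 2, 2), (24, 30, 32, 12, 23), (24, 30, 32, 2, 2), (32, 35, 32, 12, 23), (32, 35, 32, 2, 2), (38, 33, 32, 12, 23), (38, 33, 32, 2, 2), (5, 21, 40, 37, 38)}.
Joining (R ⨝ T) and U on C yields {(15, 19, 32, 12, 23, 20, 37), (15, 19, 32, 2, 2, 24, 12), (21, 34, 32, 12, 23, 20, 37), (21, 34, 32, 2, 2, 24, 12), (24, 30, 32, 12, 23, 20, 37), (24, 30, 32, 2, 2, 24, 12), (32, 35, 32, 12, 23, 20, 37), (32, 35, 32, 2, 2, 24, 12), (38, 33, 32, 12, 23, 20, 37), (38, 33, 32, 2, 2, 24, 12)}.
π[B, G, C, D, E]: project onto (B, G, C, D, E) → {(32, 19, 2, 24, 12), (32, 19, 23, 20, 37), (32, 30, 2, 24, 12), (32, 30, 23, 20, 37), (32, 33, 2, 24, 12), (32, 33, 23, 20, 37), (32, 34, 2, 24, 12), (32, 34, 23, 20, 37), (32, 35, 2, 24, 12), (32, 35, 23, 20, 37)}
Selection C ≠ 2: {(32, 19, 23, 20, 37), (32, 30, 23, 20, 37), (32, 33, 23, 20, 37), (32, 34, 23, 20, 37), (32, 35, 23, 20, 37)}
π[G, C]: project onto (G, C) → {(19, 23), (30, 23), (33, 23), (34, 23), (35, 23)}

{(19, 23), (30, 23), (33, 23), (34, 23), (35, 23)}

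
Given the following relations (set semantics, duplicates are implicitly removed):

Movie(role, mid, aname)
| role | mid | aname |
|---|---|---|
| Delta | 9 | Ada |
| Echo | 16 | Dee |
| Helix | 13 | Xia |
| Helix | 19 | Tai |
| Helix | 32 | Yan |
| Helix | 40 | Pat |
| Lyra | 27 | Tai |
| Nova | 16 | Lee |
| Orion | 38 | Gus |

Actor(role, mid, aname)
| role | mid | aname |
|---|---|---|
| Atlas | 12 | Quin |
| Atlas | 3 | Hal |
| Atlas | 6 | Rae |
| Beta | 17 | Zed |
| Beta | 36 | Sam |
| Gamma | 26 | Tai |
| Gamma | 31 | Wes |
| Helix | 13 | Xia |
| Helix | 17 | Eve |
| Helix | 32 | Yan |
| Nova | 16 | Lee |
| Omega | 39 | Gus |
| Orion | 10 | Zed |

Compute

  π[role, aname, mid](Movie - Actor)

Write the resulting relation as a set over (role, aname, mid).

Taking the difference: {(Delta, 9, Ada), (Echo, 16, Dee), (Helix, 19, Tai), (Helix, 40, Pat), (Lyra, 27, Tai), (Orion, 38, Gus)}
Keep only column(s) role, aname, mid: {(Delta, Ada, 9), (Echo, Dee, 16), (Helix, Pat, 40), (Helix, Tai, 19), (Lyra, Tai, 27), (Orion, Gus, 38)}

{(Delta, Ada, 9), (Echo, Dee, 16), (Helix, Pat, 40), (Helix, Tai, 19), (Lyra, Tai, 27), (Orion, Gus, 38)}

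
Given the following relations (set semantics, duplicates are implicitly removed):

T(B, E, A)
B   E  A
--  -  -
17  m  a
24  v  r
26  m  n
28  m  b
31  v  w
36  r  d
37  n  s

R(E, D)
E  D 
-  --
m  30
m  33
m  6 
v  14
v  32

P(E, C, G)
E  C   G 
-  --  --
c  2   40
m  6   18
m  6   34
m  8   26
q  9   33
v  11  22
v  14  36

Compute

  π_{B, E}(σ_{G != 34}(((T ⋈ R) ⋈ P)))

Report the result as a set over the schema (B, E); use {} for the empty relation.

{(17, m), (24, v), (26, m), (28, m), (31, v)}

T ⋈ R (natural join on E): {(17, m, a, 30), (17, m, a, 33), (17, m, a, 6), (24, v, r, 14), (24, v, r, 32), (26, m, n, 30), (26, m, n, 33), (26, m, n, 6), (28, m, b, 30), (28, m, b, 33), (28, m, b, 6), (31, v, w, 14), (31, v, w, 32)}
(T ⋈ R) ⋈ P (natural join on E): {(17, m, a, 30, 6, 18), (17, m, a, 30, 6, 34), (17, m, a, 30, 8, 26), (17, m, a, 33, 6, 18), (17, m, a, 33, 6, 34), (17, m, a, 33, 8, 26), (17, m, a, 6, 6, 18), (17, m, a, 6, 6, 34), (17, m, a, 6, 8, 26), (24, v, r, 14, 11, 22), (24, v, r, 14, 14, 36), (24, v, r, 32, 11, 22), (24, v, r, 32, 14, 36), (26, m, n, 30, 6, 18), (26, m, n, 30, 6, 34), (26, m, n, 30, 8, 26), (26, m, n, 33, 6, 18), (26, m, n, 33, 6, 34), (26, m, n, 33, 8, 26), (26, m, n, 6, 6, 18), (26, m, n, 6, 6, 34), (26, m, n, 6, 8, 26), (28, m, b, 30, 6, 18), (28, m, b, 30, 6, 34), (28, m, b, 30, 8, 26), (28, m, b, 33, 6, 18), (28, m, b, 33, 6, 34), (28, m, b, 33, 8, 26), (28, m, b, 6, 6, 18), (28, m, b, 6, 6, 34), (28, m, b, 6, 8, 26), (31, v, w, 14, 11, 22), (31, v, w, 14, 14, 36), (31, v, w, 32, 11, 22), (31, v, w, 32, 14, 36)}
Filtering on G != 34 leaves {(17, m, a, 30, 6, 18), (17, m, a, 30, 8, 26), (17, m, a, 33, 6, 18), (17, m, a, 33, 8, 26), (17, m, a, 6, 6, 18), (17, m, a, 6, 8, 26), (24, v, r, 14, 11, 22), (24, v, r, 14, 14, 36), (24, v, r, 32, 11, 22), (24, v, r, 32, 14, 36), (26, m, n, 30, 6, 18), (26, m, n, 30, 8, 26), (26, m, n, 33, 6, 18), (26, m, n, 33, 8, 26), (26, m, n, 6, 6, 18), (26, m, n, 6, 8, 26), (28, m, b, 30, 6, 18), (28, m, b, 30, 8, 26), (28, m, b, 33, 6, 18), (28, m, b, 33, 8, 26), (28, m, b, 6, 6, 18), (28, m, b, 6, 8, 26), (31, v, w, 14, 11, 22), (31, v, w, 14, 14, 36), (31, v, w, 32, 11, 22), (31, v, w, 32, 14, 36)}.
Projecting to B, E (21 duplicate(s) eliminated): {(17, m), (24, v), (26, m), (28, m), (31, v)}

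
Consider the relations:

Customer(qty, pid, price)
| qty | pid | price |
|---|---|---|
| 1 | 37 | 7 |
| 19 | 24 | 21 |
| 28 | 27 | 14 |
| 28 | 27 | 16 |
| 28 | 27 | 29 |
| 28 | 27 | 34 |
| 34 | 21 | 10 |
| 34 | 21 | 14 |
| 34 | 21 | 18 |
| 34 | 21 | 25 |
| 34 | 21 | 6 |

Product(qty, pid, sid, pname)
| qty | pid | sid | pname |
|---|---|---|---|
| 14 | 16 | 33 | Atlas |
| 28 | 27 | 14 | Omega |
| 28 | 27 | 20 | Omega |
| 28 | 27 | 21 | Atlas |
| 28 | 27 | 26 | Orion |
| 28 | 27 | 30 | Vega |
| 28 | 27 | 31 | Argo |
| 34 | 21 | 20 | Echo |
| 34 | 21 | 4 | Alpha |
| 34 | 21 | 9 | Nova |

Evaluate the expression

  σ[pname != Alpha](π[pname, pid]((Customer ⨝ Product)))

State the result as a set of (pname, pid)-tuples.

Joining Customer and Product on qty, pid yields {(28, 27, 14, 14, Omega), (28, 27, 14, 20, Omega), (28, 27, 14, 21, Atlas), (28, 27, 14, 26, Orion), (28, 27, 14, 30, Vega), (28, 27, 14, 31, Argo), (28, 27, 16, 14, Omega), (28, 27, 16, 20, Omega), (28, 27, 16, 21, Atlas), (28, 27, 16, 26, Orion), (28, 27, 16, 30, Vega), (28, 27, 16, 31, Argo), (28, 27, 29, 14, Omega), (28, 27, 29, 20, Omega), (28, 27, 29, 21, Atlas), (28, 27, 29, 26, Orion), (28, 27, 29, 30, Vega), (28, 27, 29, 31, Argo), (28, 27, 34, 14, Omega), (28, 27, 34, 20, Omega), (28, 27, 34, 21, Atlas), (28, 27, 34, 26, Orion), (28, 27, 34, 30, Vega), (28, 27, 34, 31, Argo), (34, 21, 10, 20, Echo), (34, 21, 10, 4, Alpha), (34, 21, 10, 9, Nova), (34, 21, 14, 20, Echo), (34, 21, 14, 4, Alpha), (34, 21, 14, 9, Nova), (34, 21, 18, 20, Echo), (34, 21, 18, 4, Alpha), (34, 21, 18, 9, Nova), (34, 21, 25, 20, Echo), (34, 21, 25, 4, Alpha), (34, 21, 25, 9, Nova), (34, 21, 6, 20, Echo), (34, 21, 6, 4, Alpha), (34, 21, 6, 9, Nova)}.
Projecting to pname, pid (31 duplicate(s) eliminated): {(Alpha, 21), (Argo, 27), (Atlas, 27), (Echo, 21), (Nova, 21), (Omega, 27), (Orion, 27), (Vega, 27)}
Apply σ_{pname != Alpha}; surviving tuples: {(Argo, 27), (Atlas, 27), (Echo, 21), (Nova, 21), (Omega, 27), (Orion, 27), (Vega, 27)}

{(Argo, 27), (Atlas, 27), (Echo, 21), (Nova, 21), (Omega, 27), (Orion, 27), (Vega, 27)}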